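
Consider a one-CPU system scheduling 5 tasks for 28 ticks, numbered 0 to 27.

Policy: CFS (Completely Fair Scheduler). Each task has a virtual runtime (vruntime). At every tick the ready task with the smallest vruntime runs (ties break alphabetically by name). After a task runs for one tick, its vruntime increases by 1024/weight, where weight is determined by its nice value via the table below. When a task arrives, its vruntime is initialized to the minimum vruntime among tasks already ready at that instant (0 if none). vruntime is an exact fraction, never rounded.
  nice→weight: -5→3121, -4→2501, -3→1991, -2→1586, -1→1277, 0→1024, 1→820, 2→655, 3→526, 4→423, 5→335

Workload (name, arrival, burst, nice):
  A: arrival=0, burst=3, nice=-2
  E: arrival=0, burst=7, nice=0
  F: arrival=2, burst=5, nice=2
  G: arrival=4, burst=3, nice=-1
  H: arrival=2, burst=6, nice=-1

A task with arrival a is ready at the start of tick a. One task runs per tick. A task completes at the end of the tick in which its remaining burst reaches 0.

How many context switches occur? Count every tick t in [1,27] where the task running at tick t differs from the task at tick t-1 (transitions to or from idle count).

t=0: vr[A=0 E=0] → run A
t=1: vr[A=512/793 E=0] → run E
t=2: vr[A=512/793 E=1 F=512/793 H=512/793] → run A
t=3: vr[A=1024/793 E=1 F=512/793 H=512/793] → run F
t=4: vr[A=1024/793 E=1 F=1147392/519415 G=512/793 H=512/793] → run G
t=5: vr[A=1024/793 E=1 F=1147392/519415 G=1465856/1012661 H=512/793] → run H
t=6: vr[A=1024/793 E=1 F=1147392/519415 G=1465856/1012661 H=1465856/1012661] → run E
t=7: vr[A=1024/793 E=2 F=1147392/519415 G=1465856/1012661 H=1465856/1012661] → run A
t=8: vr[E=2 F=1147392/519415 G=1465856/1012661 H=1465856/1012661] → run G
t=9: vr[E=2 F=1147392/519415 G=2277888/1012661 H=1465856/1012661] → run H
t=10: vr[E=2 F=1147392/519415 G=2277888/1012661 H=2277888/1012661] → run E
t=11: vr[E=3 F=1147392/519415 G=2277888/1012661 H=2277888/1012661] → run F
t=12: vr[E=3 F=1959424/519415 G=2277888/1012661 H=2277888/1012661] → run G
t=13: vr[E=3 F=1959424/519415 H=2277888/1012661] → run H
t=14: vr[E=3 F=1959424/519415 H=3089920/1012661] → run E
t=15: vr[E=4 F=1959424/519415 H=3089920/1012661] → run H
t=16: vr[E=4 F=1959424/519415 H=3901952/1012661] → run F
t=17: vr[E=4 F=2771456/519415 H=3901952/1012661] → run H
t=18: vr[E=4 F=2771456/519415 H=4713984/1012661] → run E
t=19: vr[E=5 F=2771456/519415 H=4713984/1012661] → run H
t=20: vr[E=5 F=2771456/519415] → run E
t=21: vr[E=6 F=2771456/519415] → run F
t=22: vr[E=6 F=3583488/519415] → run E
t=23: vr[F=3583488/519415] → run F
t=24: (idle)
t=25: (idle)
t=26: (idle)
t=27: (idle)

context switches = 24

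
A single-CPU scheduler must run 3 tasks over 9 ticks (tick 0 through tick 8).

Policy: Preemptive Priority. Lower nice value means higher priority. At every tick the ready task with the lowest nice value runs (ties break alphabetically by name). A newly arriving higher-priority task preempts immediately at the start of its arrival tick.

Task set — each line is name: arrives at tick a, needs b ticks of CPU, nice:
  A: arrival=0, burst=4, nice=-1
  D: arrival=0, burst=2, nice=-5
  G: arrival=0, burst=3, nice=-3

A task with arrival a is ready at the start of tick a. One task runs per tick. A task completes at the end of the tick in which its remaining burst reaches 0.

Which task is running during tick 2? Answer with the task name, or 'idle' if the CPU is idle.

running at tick 2 = G

t=0: ready={A,D,G} → run D
t=1: ready={A,D,G} → run D
t=2: ready={A,G} → run G
t=3: ready={A,G} → run G
t=4: ready={A,G} → run G
t=5: ready={A} → run A
t=6: ready={A} → run A
t=7: ready={A} → run A
t=8: ready={A} → run A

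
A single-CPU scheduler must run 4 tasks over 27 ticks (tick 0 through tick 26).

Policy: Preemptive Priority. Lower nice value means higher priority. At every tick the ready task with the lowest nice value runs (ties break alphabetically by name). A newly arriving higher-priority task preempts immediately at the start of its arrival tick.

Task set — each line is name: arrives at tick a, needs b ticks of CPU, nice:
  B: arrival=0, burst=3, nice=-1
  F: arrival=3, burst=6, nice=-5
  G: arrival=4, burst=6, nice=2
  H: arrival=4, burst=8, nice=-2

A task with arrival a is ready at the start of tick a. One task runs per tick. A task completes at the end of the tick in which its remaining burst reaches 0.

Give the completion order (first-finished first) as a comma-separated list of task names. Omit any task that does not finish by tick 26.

t=0: ready={B} → run B
t=1: ready={B} → run B
t=2: ready={B} → run B
t=3: ready={F} → run F
t=4: ready={F,G,H} → run F
t=5: ready={F,G,H} → run F
t=6: ready={F,G,H} → run F
t=7: ready={F,G,H} → run F
t=8: ready={F,G,H} → run F
t=9: ready={G,H} → run H
t=10: ready={G,H} → run H
t=11: ready={G,H} → run H
t=12: ready={G,H} → run H
t=13: ready={G,H} → run H
t=14: ready={G,H} → run H
t=15: ready={G,H} → run H
t=16: ready={G,H} → run H
t=17: ready={G} → run G
t=18: ready={G} → run G
t=19: ready={G} → run G
t=20: ready={G} → run G
t=21: ready={G} → run G
t=22: ready={G} → run G
t=23: (idle)
t=24: (idle)
t=25: (idle)
t=26: (idle)

completion order = B, F, H, G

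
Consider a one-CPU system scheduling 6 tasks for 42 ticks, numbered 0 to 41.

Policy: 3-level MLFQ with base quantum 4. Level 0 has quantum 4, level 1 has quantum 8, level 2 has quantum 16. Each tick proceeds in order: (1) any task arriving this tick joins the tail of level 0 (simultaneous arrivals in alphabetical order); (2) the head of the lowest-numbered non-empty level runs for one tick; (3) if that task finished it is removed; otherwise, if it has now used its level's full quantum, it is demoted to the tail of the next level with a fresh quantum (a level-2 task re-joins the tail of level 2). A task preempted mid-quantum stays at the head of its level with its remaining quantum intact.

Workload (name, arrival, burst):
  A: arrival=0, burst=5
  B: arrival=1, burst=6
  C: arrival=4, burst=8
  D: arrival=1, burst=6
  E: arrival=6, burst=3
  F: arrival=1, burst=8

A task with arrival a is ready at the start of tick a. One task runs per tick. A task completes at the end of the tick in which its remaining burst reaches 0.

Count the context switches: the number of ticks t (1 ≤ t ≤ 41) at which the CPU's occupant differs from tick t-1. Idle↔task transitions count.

context switches = 11

t=0: L0/L1/L2 = A/-/- → run A
t=1: L0/L1/L2 = ABDF/-/- → run A
t=2: L0/L1/L2 = ABDF/-/- → run A
t=3: L0/L1/L2 = ABDF/-/- → run A
t=4: L0/L1/L2 = BDFC/A/- → run B
t=5: L0/L1/L2 = BDFC/A/- → run B
t=6: L0/L1/L2 = BDFCE/A/- → run B
t=7: L0/L1/L2 = BDFCE/A/- → run B
t=8: L0/L1/L2 = DFCE/AB/- → run D
t=9: L0/L1/L2 = DFCE/AB/- → run D
t=10: L0/L1/L2 = DFCE/AB/- → run D
t=11: L0/L1/L2 = DFCE/AB/- → run D
t=12: L0/L1/L2 = FCE/ABD/- → run F
t=13: L0/L1/L2 = FCE/ABD/- → run F
t=14: L0/L1/L2 = FCE/ABD/- → run F
t=15: L0/L1/L2 = FCE/ABD/- → run F
t=16: L0/L1/L2 = CE/ABDF/- → run C
t=17: L0/L1/L2 = CE/ABDF/- → run C
t=18: L0/L1/L2 = CE/ABDF/- → run C
t=19: L0/L1/L2 = CE/ABDF/- → run C
t=20: L0/L1/L2 = E/ABDFC/- → run E
t=21: L0/L1/L2 = E/ABDFC/- → run E
t=22: L0/L1/L2 = E/ABDFC/- → run E
t=23: L0/L1/L2 = -/ABDFC/- → run A
t=24: L0/L1/L2 = -/BDFC/- → run B
t=25: L0/L1/L2 = -/BDFC/- → run B
t=26: L0/L1/L2 = -/DFC/- → run D
t=27: L0/L1/L2 = -/DFC/- → run D
t=28: L0/L1/L2 = -/FC/- → run F
t=29: L0/L1/L2 = -/FC/- → run F
t=30: L0/L1/L2 = -/FC/- → run F
t=31: L0/L1/L2 = -/FC/- → run F
t=32: L0/L1/L2 = -/C/- → run C
t=33: L0/L1/L2 = -/C/- → run C
t=34: L0/L1/L2 = -/C/- → run C
t=35: L0/L1/L2 = -/C/- → run C
t=36: (idle)
t=37: (idle)
t=38: (idle)
t=39: (idle)
t=40: (idle)
t=41: (idle)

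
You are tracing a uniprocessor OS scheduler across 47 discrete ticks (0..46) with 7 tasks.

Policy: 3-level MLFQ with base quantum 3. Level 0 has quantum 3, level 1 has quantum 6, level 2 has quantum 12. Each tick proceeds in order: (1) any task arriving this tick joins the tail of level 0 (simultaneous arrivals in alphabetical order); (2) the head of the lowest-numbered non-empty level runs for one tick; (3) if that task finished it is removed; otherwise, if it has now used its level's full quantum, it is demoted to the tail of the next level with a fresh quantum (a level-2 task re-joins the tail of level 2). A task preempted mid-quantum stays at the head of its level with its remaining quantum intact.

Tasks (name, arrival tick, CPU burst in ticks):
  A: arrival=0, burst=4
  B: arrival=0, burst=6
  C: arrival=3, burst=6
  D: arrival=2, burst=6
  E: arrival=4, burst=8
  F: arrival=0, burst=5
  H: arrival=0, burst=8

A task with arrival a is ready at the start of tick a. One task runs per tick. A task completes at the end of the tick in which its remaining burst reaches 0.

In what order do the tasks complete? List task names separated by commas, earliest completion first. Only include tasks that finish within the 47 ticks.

completion order = A, B, F, H, D, C, E

t=0: L0/L1/L2 = ABFH/-/- → run A
t=1: L0/L1/L2 = ABFH/-/- → run A
t=2: L0/L1/L2 = ABFHD/-/- → run A
t=3: L0/L1/L2 = BFHDC/A/- → run B
t=4: L0/L1/L2 = BFHDCE/A/- → run B
t=5: L0/L1/L2 = BFHDCE/A/- → run B
t=6: L0/L1/L2 = FHDCE/AB/- → run F
t=7: L0/L1/L2 = FHDCE/AB/- → run F
t=8: L0/L1/L2 = FHDCE/AB/- → run F
t=9: L0/L1/L2 = HDCE/ABF/- → run H
t=10: L0/L1/L2 = HDCE/ABF/- → run H
t=11: L0/L1/L2 = HDCE/ABF/- → run H
t=12: L0/L1/L2 = DCE/ABFH/- → run D
t=13: L0/L1/L2 = DCE/ABFH/- → run D
t=14: L0/L1/L2 = DCE/ABFH/- → run D
t=15: L0/L1/L2 = CE/ABFHD/- → run C
t=16: L0/L1/L2 = CE/ABFHD/- → run C
t=17: L0/L1/L2 = CE/ABFHD/- → run C
t=18: L0/L1/L2 = E/ABFHDC/- → run E
t=19: L0/L1/L2 = E/ABFHDC/- → run E
t=20: L0/L1/L2 = E/ABFHDC/- → run E
t=21: L0/L1/L2 = -/ABFHDCE/- → run A
t=22: L0/L1/L2 = -/BFHDCE/- → run B
t=23: L0/L1/L2 = -/BFHDCE/- → run B
t=24: L0/L1/L2 = -/BFHDCE/- → run B
t=25: L0/L1/L2 = -/FHDCE/- → run F
t=26: L0/L1/L2 = -/FHDCE/- → run F
t=27: L0/L1/L2 = -/HDCE/- → run H
t=28: L0/L1/L2 = -/HDCE/- → run H
t=29: L0/L1/L2 = -/HDCE/- → run H
t=30: L0/L1/L2 = -/HDCE/- → run H
t=31: L0/L1/L2 = -/HDCE/- → run H
t=32: L0/L1/L2 = -/DCE/- → run D
t=33: L0/L1/L2 = -/DCE/- → run D
t=34: L0/L1/L2 = -/DCE/- → run D
t=35: L0/L1/L2 = -/CE/- → run C
t=36: L0/L1/L2 = -/CE/- → run C
t=37: L0/L1/L2 = -/CE/- → run C
t=38: L0/L1/L2 = -/E/- → run E
t=39: L0/L1/L2 = -/E/- → run E
t=40: L0/L1/L2 = -/E/- → run E
t=41: L0/L1/L2 = -/E/- → run E
t=42: L0/L1/L2 = -/E/- → run E
t=43: (idle)
t=44: (idle)
t=45: (idle)
t=46: (idle)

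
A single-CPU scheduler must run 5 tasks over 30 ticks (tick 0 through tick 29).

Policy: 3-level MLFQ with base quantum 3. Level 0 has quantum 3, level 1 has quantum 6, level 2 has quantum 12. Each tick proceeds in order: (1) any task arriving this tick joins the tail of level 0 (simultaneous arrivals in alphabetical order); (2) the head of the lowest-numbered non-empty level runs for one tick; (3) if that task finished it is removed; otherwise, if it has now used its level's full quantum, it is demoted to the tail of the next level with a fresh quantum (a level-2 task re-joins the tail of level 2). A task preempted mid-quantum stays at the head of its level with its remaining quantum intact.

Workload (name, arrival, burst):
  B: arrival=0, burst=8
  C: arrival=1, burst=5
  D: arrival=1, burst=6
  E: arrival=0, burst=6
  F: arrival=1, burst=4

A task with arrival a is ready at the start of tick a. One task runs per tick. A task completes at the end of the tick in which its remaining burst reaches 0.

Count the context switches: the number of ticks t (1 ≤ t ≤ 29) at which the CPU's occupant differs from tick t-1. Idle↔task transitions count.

context switches = 10

t=0: L0/L1/L2 = BE/-/- → run B
t=1: L0/L1/L2 = BECDF/-/- → run B
t=2: L0/L1/L2 = BECDF/-/- → run B
t=3: L0/L1/L2 = ECDF/B/- → run E
t=4: L0/L1/L2 = ECDF/B/- → run E
t=5: L0/L1/L2 = ECDF/B/- → run E
t=6: L0/L1/L2 = CDF/BE/- → run C
t=7: L0/L1/L2 = CDF/BE/- → run C
t=8: L0/L1/L2 = CDF/BE/- → run C
t=9: L0/L1/L2 = DF/BEC/- → run D
t=10: L0/L1/L2 = DF/BEC/- → run D
t=11: L0/L1/L2 = DF/BEC/- → run D
t=12: L0/L1/L2 = F/BECD/- → run F
t=13: L0/L1/L2 = F/BECD/- → run F
t=14: L0/L1/L2 = F/BECD/- → run F
t=15: L0/L1/L2 = -/BECDF/- → run B
t=16: L0/L1/L2 = -/BECDF/- → run B
t=17: L0/L1/L2 = -/BECDF/- → run B
t=18: L0/L1/L2 = -/BECDF/- → run B
t=19: L0/L1/L2 = -/BECDF/- → run B
t=20: L0/L1/L2 = -/ECDF/- → run E
t=21: L0/L1/L2 = -/ECDF/- → run E
t=22: L0/L1/L2 = -/ECDF/- → run E
t=23: L0/L1/L2 = -/CDF/- → run C
t=24: L0/L1/L2 = -/CDF/- → run C
t=25: L0/L1/L2 = -/DF/- → run D
t=26: L0/L1/L2 = -/DF/- → run D
t=27: L0/L1/L2 = -/DF/- → run D
t=28: L0/L1/L2 = -/F/- → run F
t=29: (idle)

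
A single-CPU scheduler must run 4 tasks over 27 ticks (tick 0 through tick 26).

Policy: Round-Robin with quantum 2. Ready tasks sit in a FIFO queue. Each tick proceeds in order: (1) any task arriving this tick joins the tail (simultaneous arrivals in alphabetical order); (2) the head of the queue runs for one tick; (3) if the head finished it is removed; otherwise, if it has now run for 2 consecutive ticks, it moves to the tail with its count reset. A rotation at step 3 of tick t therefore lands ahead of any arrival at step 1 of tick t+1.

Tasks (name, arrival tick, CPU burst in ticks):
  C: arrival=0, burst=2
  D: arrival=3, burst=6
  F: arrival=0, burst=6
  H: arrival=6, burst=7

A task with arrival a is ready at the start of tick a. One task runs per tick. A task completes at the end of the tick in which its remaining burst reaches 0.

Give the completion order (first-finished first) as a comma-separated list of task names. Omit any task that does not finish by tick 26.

t=0: queue=[C,F] q_used=0 → run C
t=1: queue=[C,F] q_used=1 → run C
t=2: queue=[F] q_used=0 → run F
t=3: queue=[F,D] q_used=1 → run F
t=4: queue=[D,F] q_used=0 → run D
t=5: queue=[D,F] q_used=1 → run D
t=6: queue=[F,D,H] q_used=0 → run F
t=7: queue=[F,D,H] q_used=1 → run F
t=8: queue=[D,H,F] q_used=0 → run D
t=9: queue=[D,H,F] q_used=1 → run D
t=10: queue=[H,F,D] q_used=0 → run H
t=11: queue=[H,F,D] q_used=1 → run H
t=12: queue=[F,D,H] q_used=0 → run F
t=13: queue=[F,D,H] q_used=1 → run F
t=14: queue=[D,H] q_used=0 → run D
t=15: queue=[D,H] q_used=1 → run D
t=16: queue=[H] q_used=0 → run H
t=17: queue=[H] q_used=1 → run H
t=18: queue=[H] q_used=0 → run H
t=19: queue=[H] q_used=1 → run H
t=20: queue=[H] q_used=0 → run H
t=21: (idle)
t=22: (idle)
t=23: (idle)
t=24: (idle)
t=25: (idle)
t=26: (idle)

completion order = C, F, D, H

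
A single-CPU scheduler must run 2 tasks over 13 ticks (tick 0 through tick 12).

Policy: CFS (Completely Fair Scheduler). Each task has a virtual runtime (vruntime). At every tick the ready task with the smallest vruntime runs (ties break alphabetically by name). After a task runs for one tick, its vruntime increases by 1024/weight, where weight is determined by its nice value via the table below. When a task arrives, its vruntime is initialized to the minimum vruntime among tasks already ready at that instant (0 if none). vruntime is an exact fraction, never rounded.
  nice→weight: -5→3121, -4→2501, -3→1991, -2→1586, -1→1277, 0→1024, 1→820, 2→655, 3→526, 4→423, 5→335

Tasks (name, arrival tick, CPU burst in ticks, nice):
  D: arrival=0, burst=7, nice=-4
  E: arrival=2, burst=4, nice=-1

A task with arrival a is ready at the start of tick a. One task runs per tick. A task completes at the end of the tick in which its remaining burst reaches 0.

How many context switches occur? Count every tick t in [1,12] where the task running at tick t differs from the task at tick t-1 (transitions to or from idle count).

t=0: vr[D=0] → run D
t=1: vr[D=1024/2501] → run D
t=2: vr[D=2048/2501 E=2048/2501] → run D
t=3: vr[D=3072/2501 E=2048/2501] → run E
t=4: vr[D=3072/2501 E=5176320/3193777] → run D
t=5: vr[D=4096/2501 E=5176320/3193777] → run E
t=6: vr[D=4096/2501 E=7737344/3193777] → run D
t=7: vr[D=5120/2501 E=7737344/3193777] → run D
t=8: vr[D=6144/2501 E=7737344/3193777] → run E
t=9: vr[D=6144/2501 E=10298368/3193777] → run D
t=10: vr[E=10298368/3193777] → run E
t=11: (idle)
t=12: (idle)

context switches = 8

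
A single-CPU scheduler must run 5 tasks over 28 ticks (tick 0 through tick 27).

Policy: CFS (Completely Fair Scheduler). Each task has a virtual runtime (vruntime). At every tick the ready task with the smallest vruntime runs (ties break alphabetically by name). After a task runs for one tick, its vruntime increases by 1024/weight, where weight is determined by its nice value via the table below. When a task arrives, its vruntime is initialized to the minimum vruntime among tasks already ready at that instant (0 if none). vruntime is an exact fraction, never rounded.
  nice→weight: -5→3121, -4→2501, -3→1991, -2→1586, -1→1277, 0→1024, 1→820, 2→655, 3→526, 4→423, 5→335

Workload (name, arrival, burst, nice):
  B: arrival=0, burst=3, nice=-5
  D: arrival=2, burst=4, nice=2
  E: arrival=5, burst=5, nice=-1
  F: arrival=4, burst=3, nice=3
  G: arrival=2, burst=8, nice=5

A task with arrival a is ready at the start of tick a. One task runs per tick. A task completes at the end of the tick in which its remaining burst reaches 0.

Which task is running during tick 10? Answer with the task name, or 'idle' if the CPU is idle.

t=0: vr[B=0] → run B
t=1: vr[B=1024/3121] → run B
t=2: vr[B=2048/3121 D=2048/3121 G=2048/3121] → run B
t=3: vr[D=2048/3121 G=2048/3121] → run D
t=4: vr[D=4537344/2044255 F=2048/3121 G=2048/3121] → run F
t=5: vr[D=4537344/2044255 E=2048/3121 F=2136576/820823 G=2048/3121] → run E
t=6: vr[D=4537344/2044255 E=5811200/3985517 F=2136576/820823 G=2048/3121] → run G
t=7: vr[D=4537344/2044255 E=5811200/3985517 F=2136576/820823 G=3881984/1045535] → run E
t=8: vr[D=4537344/2044255 E=9007104/3985517 F=2136576/820823 G=3881984/1045535] → run D
t=9: vr[D=7733248/2044255 E=9007104/3985517 F=2136576/820823 G=3881984/1045535] → run E
t=10: vr[D=7733248/2044255 E=12203008/3985517 F=2136576/820823 G=3881984/1045535] → run F
t=11: vr[D=7733248/2044255 E=12203008/3985517 F=3734528/820823 G=3881984/1045535] → run E
t=12: vr[D=7733248/2044255 E=15398912/3985517 F=3734528/820823 G=3881984/1045535] → run G
t=13: vr[D=7733248/2044255 E=15398912/3985517 F=3734528/820823 G=7077888/1045535] → run D
t=14: vr[D=10929152/2044255 E=15398912/3985517 F=3734528/820823 G=7077888/1045535] → run E
t=15: vr[D=10929152/2044255 F=3734528/820823 G=7077888/1045535] → run F
t=16: vr[D=10929152/2044255 G=7077888/1045535] → run D
t=17: vr[G=7077888/1045535] → run G
t=18: vr[G=10273792/1045535] → run G
t=19: vr[G=13469696/1045535] → run G
t=20: vr[G=3333120/209107] → run G
t=21: vr[G=19861504/1045535] → run G
t=22: vr[G=23057408/1045535] → run G
t=23: (idle)
t=24: (idle)
t=25: (idle)
t=26: (idle)
t=27: (idle)

running at tick 10 = F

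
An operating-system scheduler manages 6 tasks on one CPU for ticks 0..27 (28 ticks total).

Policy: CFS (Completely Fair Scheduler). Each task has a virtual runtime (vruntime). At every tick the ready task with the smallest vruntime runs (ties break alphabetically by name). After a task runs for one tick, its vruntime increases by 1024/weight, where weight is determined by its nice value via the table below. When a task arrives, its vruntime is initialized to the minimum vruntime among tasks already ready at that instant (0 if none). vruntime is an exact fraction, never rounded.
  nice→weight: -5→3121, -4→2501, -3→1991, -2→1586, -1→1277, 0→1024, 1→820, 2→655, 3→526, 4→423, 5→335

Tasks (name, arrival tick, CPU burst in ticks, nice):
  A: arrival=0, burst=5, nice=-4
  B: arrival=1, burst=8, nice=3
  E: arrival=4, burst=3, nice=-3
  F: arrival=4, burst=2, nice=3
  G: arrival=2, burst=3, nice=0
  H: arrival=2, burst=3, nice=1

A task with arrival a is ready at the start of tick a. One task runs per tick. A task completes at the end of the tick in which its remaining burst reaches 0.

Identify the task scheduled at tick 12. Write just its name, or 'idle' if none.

t=0: vr[A=0] → run A
t=1: vr[A=1024/2501 B=1024/2501] → run A
t=2: vr[A=2048/2501 B=1024/2501 G=1024/2501 H=1024/2501] → run B
t=3: vr[A=2048/2501 B=1549824/657763 G=1024/2501 H=1024/2501] → run G
t=4: vr[A=2048/2501 B=1549824/657763 E=1024/2501 F=1024/2501 G=3525/2501 H=1024/2501] → run E
t=5: vr[A=2048/2501 B=1549824/657763 E=4599808/4979491 F=1024/2501 G=3525/2501 H=1024/2501] → run F
t=6: vr[A=2048/2501 B=1549824/657763 E=4599808/4979491 F=1549824/657763 G=3525/2501 H=1024/2501] → run H
t=7: vr[A=2048/2501 B=1549824/657763 E=4599808/4979491 F=1549824/657763 G=3525/2501 H=20736/12505] → run A
t=8: vr[A=3072/2501 B=1549824/657763 E=4599808/4979491 F=1549824/657763 G=3525/2501 H=20736/12505] → run E
t=9: vr[A=3072/2501 B=1549824/657763 E=7160832/4979491 F=1549824/657763 G=3525/2501 H=20736/12505] → run A
t=10: vr[A=4096/2501 B=1549824/657763 E=7160832/4979491 F=1549824/657763 G=3525/2501 H=20736/12505] → run G
t=11: vr[A=4096/2501 B=1549824/657763 E=7160832/4979491 F=1549824/657763 G=6026/2501 H=20736/12505] → run E
t=12: vr[A=4096/2501 B=1549824/657763 F=1549824/657763 G=6026/2501 H=20736/12505] → run A
t=13: vr[B=1549824/657763 F=1549824/657763 G=6026/2501 H=20736/12505] → run H
t=14: vr[B=1549824/657763 F=1549824/657763 G=6026/2501 H=36352/12505] → run B
t=15: vr[B=2830336/657763 F=1549824/657763 G=6026/2501 H=36352/12505] → run F
t=16: vr[B=2830336/657763 G=6026/2501 H=36352/12505] → run G
t=17: vr[B=2830336/657763 H=36352/12505] → run H
t=18: vr[B=2830336/657763] → run B
t=19: vr[B=4110848/657763] → run B
t=20: vr[B=5391360/657763] → run B
t=21: vr[B=6671872/657763] → run B
t=22: vr[B=7952384/657763] → run B
t=23: vr[B=9232896/657763] → run B
t=24: (idle)
t=25: (idle)
t=26: (idle)
t=27: (idle)

running at tick 12 = A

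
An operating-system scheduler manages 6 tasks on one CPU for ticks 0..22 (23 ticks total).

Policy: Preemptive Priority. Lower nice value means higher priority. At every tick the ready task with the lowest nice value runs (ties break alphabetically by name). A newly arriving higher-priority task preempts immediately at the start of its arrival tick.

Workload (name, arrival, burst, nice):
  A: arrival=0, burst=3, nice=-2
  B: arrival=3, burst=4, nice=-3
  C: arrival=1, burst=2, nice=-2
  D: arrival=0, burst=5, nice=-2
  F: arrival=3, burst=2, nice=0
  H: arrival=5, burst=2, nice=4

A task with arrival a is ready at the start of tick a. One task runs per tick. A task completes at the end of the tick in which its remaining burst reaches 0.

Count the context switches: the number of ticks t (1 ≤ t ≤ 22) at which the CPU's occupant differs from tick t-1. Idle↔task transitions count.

t=0: ready={A,D} → run A
t=1: ready={A,C,D} → run A
t=2: ready={A,C,D} → run A
t=3: ready={B,C,D,F} → run B
t=4: ready={B,C,D,F} → run B
t=5: ready={B,C,D,F,H} → run B
t=6: ready={B,C,D,F,H} → run B
t=7: ready={C,D,F,H} → run C
t=8: ready={C,D,F,H} → run C
t=9: ready={D,F,H} → run D
t=10: ready={D,F,H} → run D
t=11: ready={D,F,H} → run D
t=12: ready={D,F,H} → run D
t=13: ready={D,F,H} → run D
t=14: ready={F,H} → run F
t=15: ready={F,H} → run F
t=16: ready={H} → run H
t=17: ready={H} → run H
t=18: (idle)
t=19: (idle)
t=20: (idle)
t=21: (idle)
t=22: (idle)

context switches = 6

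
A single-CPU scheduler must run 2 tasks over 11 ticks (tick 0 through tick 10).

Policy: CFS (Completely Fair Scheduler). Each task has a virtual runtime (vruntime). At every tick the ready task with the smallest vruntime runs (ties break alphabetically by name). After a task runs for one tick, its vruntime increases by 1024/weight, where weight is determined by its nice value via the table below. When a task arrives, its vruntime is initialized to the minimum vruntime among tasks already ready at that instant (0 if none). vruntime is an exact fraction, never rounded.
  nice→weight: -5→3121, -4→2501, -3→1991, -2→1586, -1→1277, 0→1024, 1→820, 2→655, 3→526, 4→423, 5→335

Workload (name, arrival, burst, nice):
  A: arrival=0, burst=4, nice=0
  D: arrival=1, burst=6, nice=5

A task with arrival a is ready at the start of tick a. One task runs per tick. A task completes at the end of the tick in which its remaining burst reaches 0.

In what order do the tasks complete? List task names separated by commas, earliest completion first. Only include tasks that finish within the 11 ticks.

completion order = A, D

t=0: vr[A=0] → run A
t=1: vr[A=1 D=1] → run A
t=2: vr[A=2 D=1] → run D
t=3: vr[A=2 D=1359/335] → run A
t=4: vr[A=3 D=1359/335] → run A
t=5: vr[D=1359/335] → run D
t=6: vr[D=2383/335] → run D
t=7: vr[D=3407/335] → run D
t=8: vr[D=4431/335] → run D
t=9: vr[D=1091/67] → run D
t=10: (idle)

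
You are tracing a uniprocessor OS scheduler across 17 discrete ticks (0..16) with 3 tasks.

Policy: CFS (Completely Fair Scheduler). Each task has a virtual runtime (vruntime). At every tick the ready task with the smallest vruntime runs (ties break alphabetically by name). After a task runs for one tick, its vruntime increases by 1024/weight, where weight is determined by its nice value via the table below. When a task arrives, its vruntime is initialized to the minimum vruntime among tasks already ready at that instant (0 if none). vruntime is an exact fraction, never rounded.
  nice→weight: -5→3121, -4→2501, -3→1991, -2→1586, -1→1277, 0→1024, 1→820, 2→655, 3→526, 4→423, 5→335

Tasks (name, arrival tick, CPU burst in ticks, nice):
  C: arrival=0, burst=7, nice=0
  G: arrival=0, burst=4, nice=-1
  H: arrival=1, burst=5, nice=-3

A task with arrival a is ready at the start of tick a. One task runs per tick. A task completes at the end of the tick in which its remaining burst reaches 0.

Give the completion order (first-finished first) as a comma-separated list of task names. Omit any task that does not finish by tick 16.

completion order = H, G, C

t=0: vr[C=0 G=0] → run C
t=1: vr[C=1 G=0 H=0] → run G
t=2: vr[C=1 G=1024/1277 H=0] → run H
t=3: vr[C=1 G=1024/1277 H=1024/1991] → run H
t=4: vr[C=1 G=1024/1277 H=2048/1991] → run G
t=5: vr[C=1 G=2048/1277 H=2048/1991] → run C
t=6: vr[C=2 G=2048/1277 H=2048/1991] → run H
t=7: vr[C=2 G=2048/1277 H=3072/1991] → run H
t=8: vr[C=2 G=2048/1277 H=4096/1991] → run G
t=9: vr[C=2 G=3072/1277 H=4096/1991] → run C
t=10: vr[C=3 G=3072/1277 H=4096/1991] → run H
t=11: vr[C=3 G=3072/1277] → run G
t=12: vr[C=3] → run C
t=13: vr[C=4] → run C
t=14: vr[C=5] → run C
t=15: vr[C=6] → run C
t=16: (idle)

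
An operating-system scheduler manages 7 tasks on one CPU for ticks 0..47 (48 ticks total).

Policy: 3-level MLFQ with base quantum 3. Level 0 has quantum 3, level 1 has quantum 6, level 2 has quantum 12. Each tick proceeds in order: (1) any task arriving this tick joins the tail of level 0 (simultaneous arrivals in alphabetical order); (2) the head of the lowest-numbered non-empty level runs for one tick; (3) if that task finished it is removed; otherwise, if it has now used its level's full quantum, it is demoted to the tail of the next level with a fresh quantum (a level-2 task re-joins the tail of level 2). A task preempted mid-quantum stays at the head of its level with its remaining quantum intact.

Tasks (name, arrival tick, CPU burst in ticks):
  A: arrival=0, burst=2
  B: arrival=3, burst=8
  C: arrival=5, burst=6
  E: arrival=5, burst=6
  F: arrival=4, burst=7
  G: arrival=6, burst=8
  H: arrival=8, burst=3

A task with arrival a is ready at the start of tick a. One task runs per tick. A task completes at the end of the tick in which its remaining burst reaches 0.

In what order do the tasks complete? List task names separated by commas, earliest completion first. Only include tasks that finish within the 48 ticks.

t=0: L0/L1/L2 = A/-/- → run A
t=1: L0/L1/L2 = A/-/- → run A
t=2: (idle)
t=3: L0/L1/L2 = B/-/- → run B
t=4: L0/L1/L2 = BF/-/- → run B
t=5: L0/L1/L2 = BFCE/-/- → run B
t=6: L0/L1/L2 = FCEG/B/- → run F
t=7: L0/L1/L2 = FCEG/B/- → run F
t=8: L0/L1/L2 = FCEGH/B/- → run F
t=9: L0/L1/L2 = CEGH/BF/- → run C
t=10: L0/L1/L2 = CEGH/BF/- → run C
t=11: L0/L1/L2 = CEGH/BF/- → run C
t=12: L0/L1/L2 = EGH/BFC/- → run E
t=13: L0/L1/L2 = EGH/BFC/- → run E
t=14: L0/L1/L2 = EGH/BFC/- → run E
t=15: L0/L1/L2 = GH/BFCE/- → run G
t=16: L0/L1/L2 = GH/BFCE/- → run G
t=17: L0/L1/L2 = GH/BFCE/- → run G
t=18: L0/L1/L2 = H/BFCEG/- → run H
t=19: L0/L1/L2 = H/BFCEG/- → run H
t=20: L0/L1/L2 = H/BFCEG/- → run H
t=21: L0/L1/L2 = -/BFCEG/- → run B
t=22: L0/L1/L2 = -/BFCEG/- → run B
t=23: L0/L1/L2 = -/BFCEG/- → run B
t=24: L0/L1/L2 = -/BFCEG/- → run B
t=25: L0/L1/L2 = -/BFCEG/- → run B
t=26: L0/L1/L2 = -/FCEG/- → run F
t=27: L0/L1/L2 = -/FCEG/- → run F
t=28: L0/L1/L2 = -/FCEG/- → run F
t=29: L0/L1/L2 = -/FCEG/- → run F
t=30: L0/L1/L2 = -/CEG/- → run C
t=31: L0/L1/L2 = -/CEG/- → run C
t=32: L0/L1/L2 = -/CEG/- → run C
t=33: L0/L1/L2 = -/EG/- → run E
t=34: L0/L1/L2 = -/EG/- → run E
t=35: L0/L1/L2 = -/EG/- → run E
t=36: L0/L1/L2 = -/G/- → run G
t=37: L0/L1/L2 = -/G/- → run G
t=38: L0/L1/L2 = -/G/- → run G
t=39: L0/L1/L2 = -/G/- → run G
t=40: L0/L1/L2 = -/G/- → run G
t=41: (idle)
t=42: (idle)
t=43: (idle)
t=44: (idle)
t=45: (idle)
t=46: (idle)
t=47: (idle)

completion order = A, H, B, F, C, E, G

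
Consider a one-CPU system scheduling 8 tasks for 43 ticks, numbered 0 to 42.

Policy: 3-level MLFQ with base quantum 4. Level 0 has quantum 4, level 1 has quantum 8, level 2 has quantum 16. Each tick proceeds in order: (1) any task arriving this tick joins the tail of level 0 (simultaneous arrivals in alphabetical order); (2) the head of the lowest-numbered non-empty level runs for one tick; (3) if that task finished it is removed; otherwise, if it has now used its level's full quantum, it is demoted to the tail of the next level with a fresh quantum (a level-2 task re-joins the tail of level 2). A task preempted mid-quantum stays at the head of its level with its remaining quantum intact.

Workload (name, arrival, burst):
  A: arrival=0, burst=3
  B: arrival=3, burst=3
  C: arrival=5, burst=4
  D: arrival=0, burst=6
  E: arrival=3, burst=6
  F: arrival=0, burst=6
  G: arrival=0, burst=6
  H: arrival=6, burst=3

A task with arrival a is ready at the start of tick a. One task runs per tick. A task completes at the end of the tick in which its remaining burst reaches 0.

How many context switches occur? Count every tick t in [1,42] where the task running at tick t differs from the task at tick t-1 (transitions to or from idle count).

context switches = 12

t=0: L0/L1/L2 = ADFG/-/- → run A
t=1: L0/L1/L2 = ADFG/-/- → run A
t=2: L0/L1/L2 = ADFG/-/- → run A
t=3: L0/L1/L2 = DFGBE/-/- → run D
t=4: L0/L1/L2 = DFGBE/-/- → run D
t=5: L0/L1/L2 = DFGBEC/-/- → run D
t=6: L0/L1/L2 = DFGBECH/-/- → run D
t=7: L0/L1/L2 = FGBECH/D/- → run F
t=8: L0/L1/L2 = FGBECH/D/- → run F
t=9: L0/L1/L2 = FGBECH/D/- → run F
t=10: L0/L1/L2 = FGBECH/D/- → run F
t=11: L0/L1/L2 = GBECH/DF/- → run G
t=12: L0/L1/L2 = GBECH/DF/- → run G
t=13: L0/L1/L2 = GBECH/DF/- → run G
t=14: L0/L1/L2 = GBECH/DF/- → run G
t=15: L0/L1/L2 = BECH/DFG/- → run B
t=16: L0/L1/L2 = BECH/DFG/- → run B
t=17: L0/L1/L2 = BECH/DFG/- → run B
t=18: L0/L1/L2 = ECH/DFG/- → run E
t=19: L0/L1/L2 = ECH/DFG/- → run E
t=20: L0/L1/L2 = ECH/DFG/- → run E
t=21: L0/L1/L2 = ECH/DFG/- → run E
t=22: L0/L1/L2 = CH/DFGE/- → run C
t=23: L0/L1/L2 = CH/DFGE/- → run C
t=24: L0/L1/L2 = CH/DFGE/- → run C
t=25: L0/L1/L2 = CH/DFGE/- → run C
t=26: L0/L1/L2 = H/DFGE/- → run H
t=27: L0/L1/L2 = H/DFGE/- → run H
t=28: L0/L1/L2 = H/DFGE/- → run H
t=29: L0/L1/L2 = -/DFGE/- → run D
t=30: L0/L1/L2 = -/DFGE/- → run D
t=31: L0/L1/L2 = -/FGE/- → run F
t=32: L0/L1/L2 = -/FGE/- → run F
t=33: L0/L1/L2 = -/GE/- → run G
t=34: L0/L1/L2 = -/GE/- → run G
t=35: L0/L1/L2 = -/E/- → run E
t=36: L0/L1/L2 = -/E/- → run E
t=37: (idle)
t=38: (idle)
t=39: (idle)
t=40: (idle)
t=41: (idle)
t=42: (idle)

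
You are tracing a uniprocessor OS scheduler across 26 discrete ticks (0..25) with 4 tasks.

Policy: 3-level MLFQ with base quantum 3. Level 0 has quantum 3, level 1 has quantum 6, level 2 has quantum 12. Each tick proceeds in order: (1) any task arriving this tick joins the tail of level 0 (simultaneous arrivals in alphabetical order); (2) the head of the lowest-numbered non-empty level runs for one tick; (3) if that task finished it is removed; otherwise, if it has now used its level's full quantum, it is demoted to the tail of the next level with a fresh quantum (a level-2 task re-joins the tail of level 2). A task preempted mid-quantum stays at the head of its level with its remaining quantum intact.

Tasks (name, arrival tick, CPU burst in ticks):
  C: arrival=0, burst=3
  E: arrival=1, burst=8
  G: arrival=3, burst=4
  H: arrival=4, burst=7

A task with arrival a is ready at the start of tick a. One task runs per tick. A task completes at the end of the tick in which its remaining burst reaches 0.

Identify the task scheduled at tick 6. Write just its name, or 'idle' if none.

t=0: L0/L1/L2 = C/-/- → run C
t=1: L0/L1/L2 = CE/-/- → run C
t=2: L0/L1/L2 = CE/-/- → run C
t=3: L0/L1/L2 = EG/-/- → run E
t=4: L0/L1/L2 = EGH/-/- → run E
t=5: L0/L1/L2 = EGH/-/- → run E
t=6: L0/L1/L2 = GH/E/- → run G
t=7: L0/L1/L2 = GH/E/- → run G
t=8: L0/L1/L2 = GH/E/- → run G
t=9: L0/L1/L2 = H/EG/- → run H
t=10: L0/L1/L2 = H/EG/- → run H
t=11: L0/L1/L2 = H/EG/- → run H
t=12: L0/L1/L2 = -/EGH/- → run E
t=13: L0/L1/L2 = -/EGH/- → run E
t=14: L0/L1/L2 = -/EGH/- → run E
t=15: L0/L1/L2 = -/EGH/- → run E
t=16: L0/L1/L2 = -/EGH/- → run E
t=17: L0/L1/L2 = -/GH/- → run G
t=18: L0/L1/L2 = -/H/- → run H
t=19: L0/L1/L2 = -/H/- → run H
t=20: L0/L1/L2 = -/H/- → run H
t=21: L0/L1/L2 = -/H/- → run H
t=22: (idle)
t=23: (idle)
t=24: (idle)
t=25: (idle)

running at tick 6 = G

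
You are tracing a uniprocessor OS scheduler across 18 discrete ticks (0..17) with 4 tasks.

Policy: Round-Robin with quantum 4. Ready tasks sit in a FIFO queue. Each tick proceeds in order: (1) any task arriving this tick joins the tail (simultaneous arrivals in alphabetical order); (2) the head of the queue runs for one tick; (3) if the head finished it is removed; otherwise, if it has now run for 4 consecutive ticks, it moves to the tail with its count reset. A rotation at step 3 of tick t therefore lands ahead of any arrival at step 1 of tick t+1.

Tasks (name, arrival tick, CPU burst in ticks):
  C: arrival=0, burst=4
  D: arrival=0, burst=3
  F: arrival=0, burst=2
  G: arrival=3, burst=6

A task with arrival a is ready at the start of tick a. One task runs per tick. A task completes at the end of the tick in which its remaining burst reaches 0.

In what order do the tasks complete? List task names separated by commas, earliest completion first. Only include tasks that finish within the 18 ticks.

completion order = C, D, F, G

t=0: queue=[C,D,F] q_used=0 → run C
t=1: queue=[C,D,F] q_used=1 → run C
t=2: queue=[C,D,F] q_used=2 → run C
t=3: queue=[C,D,F,G] q_used=3 → run C
t=4: queue=[D,F,G] q_used=0 → run D
t=5: queue=[D,F,G] q_used=1 → run D
t=6: queue=[D,F,G] q_used=2 → run D
t=7: queue=[F,G] q_used=0 → run F
t=8: queue=[F,G] q_used=1 → run F
t=9: queue=[G] q_used=0 → run G
t=10: queue=[G] q_used=1 → run G
t=11: queue=[G] q_used=2 → run G
t=12: queue=[G] q_used=3 → run G
t=13: queue=[G] q_used=0 → run G
t=14: queue=[G] q_used=1 → run G
t=15: (idle)
t=16: (idle)
t=17: (idle)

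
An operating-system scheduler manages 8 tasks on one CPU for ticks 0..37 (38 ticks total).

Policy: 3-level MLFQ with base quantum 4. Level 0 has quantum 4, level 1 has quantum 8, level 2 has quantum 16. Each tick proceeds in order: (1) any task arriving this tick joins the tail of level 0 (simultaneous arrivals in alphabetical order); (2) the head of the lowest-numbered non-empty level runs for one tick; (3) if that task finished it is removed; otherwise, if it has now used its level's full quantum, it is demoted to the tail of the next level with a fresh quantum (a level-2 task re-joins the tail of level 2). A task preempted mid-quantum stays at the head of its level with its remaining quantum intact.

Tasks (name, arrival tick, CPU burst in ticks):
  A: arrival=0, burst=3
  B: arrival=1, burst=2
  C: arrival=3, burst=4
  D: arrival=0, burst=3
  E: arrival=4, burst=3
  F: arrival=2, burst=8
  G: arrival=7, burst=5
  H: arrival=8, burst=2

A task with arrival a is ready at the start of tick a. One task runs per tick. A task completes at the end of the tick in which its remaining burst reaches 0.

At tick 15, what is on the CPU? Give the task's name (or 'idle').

t=0: L0/L1/L2 = AD/-/- → run A
t=1: L0/L1/L2 = ADB/-/- → run A
t=2: L0/L1/L2 = ADBF/-/- → run A
t=3: L0/L1/L2 = DBFC/-/- → run D
t=4: L0/L1/L2 = DBFCE/-/- → run D
t=5: L0/L1/L2 = DBFCE/-/- → run D
t=6: L0/L1/L2 = BFCE/-/- → run B
t=7: L0/L1/L2 = BFCEG/-/- → run B
t=8: L0/L1/L2 = FCEGH/-/- → run F
t=9: L0/L1/L2 = FCEGH/-/- → run F
t=10: L0/L1/L2 = FCEGH/-/- → run F
t=11: L0/L1/L2 = FCEGH/-/- → run F
t=12: L0/L1/L2 = CEGH/F/- → run C
t=13: L0/L1/L2 = CEGH/F/- → run C
t=14: L0/L1/L2 = CEGH/F/- → run C
t=15: L0/L1/L2 = CEGH/F/- → run C
t=16: L0/L1/L2 = EGH/F/- → run E
t=17: L0/L1/L2 = EGH/F/- → run E
t=18: L0/L1/L2 = EGH/F/- → run E
t=19: L0/L1/L2 = GH/F/- → run G
t=20: L0/L1/L2 = GH/F/- → run G
t=21: L0/L1/L2 = GH/F/- → run G
t=22: L0/L1/L2 = GH/F/- → run G
t=23: L0/L1/L2 = H/FG/- → run H
t=24: L0/L1/L2 = H/FG/- → run H
t=25: L0/L1/L2 = -/FG/- → run F
t=26: L0/L1/L2 = -/FG/- → run F
t=27: L0/L1/L2 = -/FG/- → run F
t=28: L0/L1/L2 = -/FG/- → run F
t=29: L0/L1/L2 = -/G/- → run G
t=30: (idle)
t=31: (idle)
t=32: (idle)
t=33: (idle)
t=34: (idle)
t=35: (idle)
t=36: (idle)
t=37: (idle)

running at tick 15 = C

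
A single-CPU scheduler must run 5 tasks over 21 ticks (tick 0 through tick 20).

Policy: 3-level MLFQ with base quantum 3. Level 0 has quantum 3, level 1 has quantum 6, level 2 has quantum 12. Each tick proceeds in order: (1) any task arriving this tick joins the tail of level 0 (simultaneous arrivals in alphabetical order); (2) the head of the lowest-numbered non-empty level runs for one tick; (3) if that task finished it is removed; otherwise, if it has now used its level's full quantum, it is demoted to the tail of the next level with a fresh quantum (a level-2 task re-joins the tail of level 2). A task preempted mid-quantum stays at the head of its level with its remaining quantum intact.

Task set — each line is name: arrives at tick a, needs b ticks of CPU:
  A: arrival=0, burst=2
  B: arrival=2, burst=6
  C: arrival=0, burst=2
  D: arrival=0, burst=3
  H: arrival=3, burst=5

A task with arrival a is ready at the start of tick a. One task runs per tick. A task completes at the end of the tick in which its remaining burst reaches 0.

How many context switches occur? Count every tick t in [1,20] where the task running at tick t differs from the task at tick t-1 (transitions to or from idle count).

context switches = 7

t=0: L0/L1/L2 = ACD/-/- → run A
t=1: L0/L1/L2 = ACD/-/- → run A
t=2: L0/L1/L2 = CDB/-/- → run C
t=3: L0/L1/L2 = CDBH/-/- → run C
t=4: L0/L1/L2 = DBH/-/- → run D
t=5: L0/L1/L2 = DBH/-/- → run D
t=6: L0/L1/L2 = DBH/-/- → run D
t=7: L0/L1/L2 = BH/-/- → run B
t=8: L0/L1/L2 = BH/-/- → run B
t=9: L0/L1/L2 = BH/-/- → run B
t=10: L0/L1/L2 = H/B/- → run H
t=11: L0/L1/L2 = H/B/- → run H
t=12: L0/L1/L2 = H/B/- → run H
t=13: L0/L1/L2 = -/BH/- → run B
t=14: L0/L1/L2 = -/BH/- → run B
t=15: L0/L1/L2 = -/BH/- → run B
t=16: L0/L1/L2 = -/H/- → run H
t=17: L0/L1/L2 = -/H/- → run H
t=18: (idle)
t=19: (idle)
t=20: (idle)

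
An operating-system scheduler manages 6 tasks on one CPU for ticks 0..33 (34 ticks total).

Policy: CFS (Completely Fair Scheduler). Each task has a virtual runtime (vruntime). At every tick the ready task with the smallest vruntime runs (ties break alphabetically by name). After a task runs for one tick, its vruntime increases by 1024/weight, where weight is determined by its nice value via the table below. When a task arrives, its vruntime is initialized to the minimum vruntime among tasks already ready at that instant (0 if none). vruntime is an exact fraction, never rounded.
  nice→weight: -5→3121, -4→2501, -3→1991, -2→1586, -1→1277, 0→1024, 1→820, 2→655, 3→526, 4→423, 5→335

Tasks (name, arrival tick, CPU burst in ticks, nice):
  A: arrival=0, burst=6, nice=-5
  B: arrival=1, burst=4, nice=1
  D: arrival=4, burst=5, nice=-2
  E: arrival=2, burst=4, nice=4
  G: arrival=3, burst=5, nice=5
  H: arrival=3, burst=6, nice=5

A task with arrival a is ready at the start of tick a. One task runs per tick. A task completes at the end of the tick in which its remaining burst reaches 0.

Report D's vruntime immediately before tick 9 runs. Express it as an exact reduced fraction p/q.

t=0: vr[A=0] → run A
t=1: vr[A=1024/3121 B=1024/3121] → run A
t=2: vr[A=2048/3121 B=1024/3121 E=1024/3121] → run B
t=3: vr[A=2048/3121 B=1008896/639805 E=1024/3121 G=1024/3121 H=1024/3121] → run E
t=4: vr[A=2048/3121 B=1008896/639805 D=1024/3121 E=3629056/1320183 G=1024/3121 H=1024/3121] → run D
t=5: vr[A=2048/3121 B=1008896/639805 D=2409984/2474953 E=3629056/1320183 G=1024/3121 H=1024/3121] → run G
t=6: vr[A=2048/3121 B=1008896/639805 D=2409984/2474953 E=3629056/1320183 G=3538944/1045535 H=1024/3121] → run H
t=7: vr[A=2048/3121 B=1008896/639805 D=2409984/2474953 E=3629056/1320183 G=3538944/1045535 H=3538944/1045535] → run A
t=8: vr[A=3072/3121 B=1008896/639805 D=2409984/2474953 E=3629056/1320183 G=3538944/1045535 H=3538944/1045535] → run D
t=9: vr[A=3072/3121 B=1008896/639805 D=4007936/2474953 E=3629056/1320183 G=3538944/1045535 H=3538944/1045535] → run A
t=10: vr[A=4096/3121 B=1008896/639805 D=4007936/2474953 E=3629056/1320183 G=3538944/1045535 H=3538944/1045535] → run A
t=11: vr[A=5120/3121 B=1008896/639805 D=4007936/2474953 E=3629056/1320183 G=3538944/1045535 H=3538944/1045535] → run B
t=12: vr[A=5120/3121 B=1807872/639805 D=4007936/2474953 E=3629056/1320183 G=3538944/1045535 H=3538944/1045535] → run D
t=13: vr[A=5120/3121 B=1807872/639805 D=5605888/2474953 E=3629056/1320183 G=3538944/1045535 H=3538944/1045535] → run A
t=14: vr[B=1807872/639805 D=5605888/2474953 E=3629056/1320183 G=3538944/1045535 H=3538944/1045535] → run D
t=15: vr[B=1807872/639805 D=7203840/2474953 E=3629056/1320183 G=3538944/1045535 H=3538944/1045535] → run E
t=16: vr[B=1807872/639805 D=7203840/2474953 E=6824960/1320183 G=3538944/1045535 H=3538944/1045535] → run B
t=17: vr[B=2606848/639805 D=7203840/2474953 E=6824960/1320183 G=3538944/1045535 H=3538944/1045535] → run D
t=18: vr[B=2606848/639805 E=6824960/1320183 G=3538944/1045535 H=3538944/1045535] → run G
t=19: vr[B=2606848/639805 E=6824960/1320183 G=6734848/1045535 H=3538944/1045535] → run H
t=20: vr[B=2606848/639805 E=6824960/1320183 G=6734848/1045535 H=6734848/1045535] → run B
t=21: vr[E=6824960/1320183 G=6734848/1045535 H=6734848/1045535] → run E
t=22: vr[E=3340288/440061 G=6734848/1045535 H=6734848/1045535] → run G
t=23: vr[E=3340288/440061 G=9930752/1045535 H=6734848/1045535] → run H
t=24: vr[E=3340288/440061 G=9930752/1045535 H=9930752/1045535] → run E
t=25: vr[G=9930752/1045535 H=9930752/1045535] → run G
t=26: vr[G=13126656/1045535 H=9930752/1045535] → run H
t=27: vr[G=13126656/1045535 H=13126656/1045535] → run G
t=28: vr[H=13126656/1045535] → run H
t=29: vr[H=3264512/209107] → run H
t=30: (idle)
t=31: (idle)
t=32: (idle)
t=33: (idle)

vruntime(D, start of tick 9) = 4007936/2474953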